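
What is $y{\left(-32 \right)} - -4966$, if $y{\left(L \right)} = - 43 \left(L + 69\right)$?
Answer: $3375$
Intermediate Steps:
$y{\left(L \right)} = -2967 - 43 L$ ($y{\left(L \right)} = - 43 \left(69 + L\right) = -2967 - 43 L$)
$y{\left(-32 \right)} - -4966 = \left(-2967 - -1376\right) - -4966 = \left(-2967 + 1376\right) + 4966 = -1591 + 4966 = 3375$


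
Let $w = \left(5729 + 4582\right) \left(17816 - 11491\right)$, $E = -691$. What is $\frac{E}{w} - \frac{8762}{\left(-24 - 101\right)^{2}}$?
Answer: $- \frac{22857712321}{40760671875} \approx -0.56078$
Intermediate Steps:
$w = 65217075$ ($w = 10311 \cdot 6325 = 65217075$)
$\frac{E}{w} - \frac{8762}{\left(-24 - 101\right)^{2}} = - \frac{691}{65217075} - \frac{8762}{\left(-24 - 101\right)^{2}} = \left(-691\right) \frac{1}{65217075} - \frac{8762}{\left(-125\right)^{2}} = - \frac{691}{65217075} - \frac{8762}{15625} = - \frac{22857712321}{40760671875}$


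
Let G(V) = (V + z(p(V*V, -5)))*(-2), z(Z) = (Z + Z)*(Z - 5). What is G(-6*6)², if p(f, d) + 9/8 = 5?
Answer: 2047761/256 ≈ 7999.1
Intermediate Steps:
p(f, d) = 31/8 (p(f, d) = -9/8 + 5 = 31/8)
z(Z) = 2*Z*(-5 + Z) (z(Z) = (2*Z)*(-5 + Z) = 2*Z*(-5 + Z))
G(V) = 279/16 - 2*V (G(V) = (V + 2*(31/8)*(-5 + 31/8))*(-2) = (V + 2*(31/8)*(-9/8))*(-2) = (V - 279/32)*(-2) = (-279/32 + V)*(-2) = 279/16 - 2*V)
G(-6*6)² = (279/16 - (-12)*6)² = (279/16 - 2*(-36))² = (279/16 + 72)² = (1431/16)² = 2047761/256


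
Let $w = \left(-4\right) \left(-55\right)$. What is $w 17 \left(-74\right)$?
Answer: $-276760$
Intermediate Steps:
$w = 220$
$w 17 \left(-74\right) = 220 \cdot 17 \left(-74\right) = 3740 \left(-74\right) = -276760$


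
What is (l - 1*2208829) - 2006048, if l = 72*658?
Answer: -4167501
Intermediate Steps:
l = 47376
(l - 1*2208829) - 2006048 = (47376 - 1*2208829) - 2006048 = (47376 - 2208829) - 2006048 = -2161453 - 2006048 = -4167501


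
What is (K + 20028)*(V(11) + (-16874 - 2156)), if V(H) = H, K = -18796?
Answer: -23431408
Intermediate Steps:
(K + 20028)*(V(11) + (-16874 - 2156)) = (-18796 + 20028)*(11 + (-16874 - 2156)) = 1232*(11 - 19030) = 1232*(-19019) = -23431408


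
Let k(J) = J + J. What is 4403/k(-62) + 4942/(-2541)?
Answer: -1685833/45012 ≈ -37.453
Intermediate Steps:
k(J) = 2*J
4403/k(-62) + 4942/(-2541) = 4403/((2*(-62))) + 4942/(-2541) = 4403/(-124) + 4942*(-1/2541) = 4403*(-1/124) - 706/363 = -4403/124 - 706/363 = -1685833/45012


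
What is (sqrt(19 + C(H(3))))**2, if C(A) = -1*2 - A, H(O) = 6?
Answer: 11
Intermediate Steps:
C(A) = -2 - A
(sqrt(19 + C(H(3))))**2 = (sqrt(19 + (-2 - 1*6)))**2 = (sqrt(19 + (-2 - 6)))**2 = (sqrt(19 - 8))**2 = (sqrt(11))**2 = 11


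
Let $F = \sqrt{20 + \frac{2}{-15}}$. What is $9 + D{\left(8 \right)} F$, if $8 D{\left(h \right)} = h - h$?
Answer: $9$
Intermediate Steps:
$D{\left(h \right)} = 0$ ($D{\left(h \right)} = \frac{h - h}{8} = \frac{1}{8} \cdot 0 = 0$)
$F = \frac{\sqrt{4470}}{15}$ ($F = \sqrt{20 + 2 \left(- \frac{1}{15}\right)} = \sqrt{20 - \frac{2}{15}} = \sqrt{\frac{298}{15}} = \frac{\sqrt{4470}}{15} \approx 4.4572$)
$9 + D{\left(8 \right)} F = 9 + 0 \frac{\sqrt{4470}}{15} = 9 + 0 = 9$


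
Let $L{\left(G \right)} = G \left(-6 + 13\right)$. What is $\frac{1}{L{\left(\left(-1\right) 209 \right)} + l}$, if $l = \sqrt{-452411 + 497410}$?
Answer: $- \frac{1463}{2095370} - \frac{\sqrt{44999}}{2095370} \approx -0.00079944$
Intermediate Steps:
$L{\left(G \right)} = 7 G$ ($L{\left(G \right)} = G 7 = 7 G$)
$l = \sqrt{44999} \approx 212.13$
$\frac{1}{L{\left(\left(-1\right) 209 \right)} + l} = \frac{1}{7 \left(\left(-1\right) 209\right) + \sqrt{44999}} = \frac{1}{7 \left(-209\right) + \sqrt{44999}} = \frac{1}{-1463 + \sqrt{44999}}$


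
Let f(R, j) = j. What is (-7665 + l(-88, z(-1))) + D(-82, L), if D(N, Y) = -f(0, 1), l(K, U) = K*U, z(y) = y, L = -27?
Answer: -7578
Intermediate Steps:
D(N, Y) = -1 (D(N, Y) = -1*1 = -1)
(-7665 + l(-88, z(-1))) + D(-82, L) = (-7665 - 88*(-1)) - 1 = (-7665 + 88) - 1 = -7577 - 1 = -7578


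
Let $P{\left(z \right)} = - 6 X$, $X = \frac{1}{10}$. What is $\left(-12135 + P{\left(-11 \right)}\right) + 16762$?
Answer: $\frac{23132}{5} \approx 4626.4$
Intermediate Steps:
$X = \frac{1}{10} \approx 0.1$
$P{\left(z \right)} = - \frac{3}{5}$ ($P{\left(z \right)} = \left(-6\right) \frac{1}{10} = - \frac{3}{5}$)
$\left(-12135 + P{\left(-11 \right)}\right) + 16762 = \left(-12135 - \frac{3}{5}\right) + 16762 = - \frac{60678}{5} + 16762 = \frac{23132}{5}$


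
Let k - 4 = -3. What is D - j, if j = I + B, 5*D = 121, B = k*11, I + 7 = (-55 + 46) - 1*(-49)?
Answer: -99/5 ≈ -19.800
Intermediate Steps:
k = 1 (k = 4 - 3 = 1)
I = 33 (I = -7 + ((-55 + 46) - 1*(-49)) = -7 + (-9 + 49) = -7 + 40 = 33)
B = 11 (B = 1*11 = 11)
D = 121/5 (D = (1/5)*121 = 121/5 ≈ 24.200)
j = 44 (j = 33 + 11 = 44)
D - j = 121/5 - 1*44 = 121/5 - 44 = -99/5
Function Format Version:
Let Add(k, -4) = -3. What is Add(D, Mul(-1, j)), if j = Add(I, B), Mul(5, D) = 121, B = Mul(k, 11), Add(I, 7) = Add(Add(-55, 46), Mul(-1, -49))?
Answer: Rational(-99, 5) ≈ -19.800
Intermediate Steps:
k = 1 (k = Add(4, -3) = 1)
I = 33 (I = Add(-7, Add(Add(-55, 46), Mul(-1, -49))) = Add(-7, Add(-9, 49)) = Add(-7, 40) = 33)
B = 11 (B = Mul(1, 11) = 11)
D = Rational(121, 5) (D = Mul(Rational(1, 5), 121) = Rational(121, 5) ≈ 24.200)
j = 44 (j = Add(33, 11) = 44)
Add(D, Mul(-1, j)) = Add(Rational(121, 5), Mul(-1, 44)) = Add(Rational(121, 5), -44) = Rational(-99, 5)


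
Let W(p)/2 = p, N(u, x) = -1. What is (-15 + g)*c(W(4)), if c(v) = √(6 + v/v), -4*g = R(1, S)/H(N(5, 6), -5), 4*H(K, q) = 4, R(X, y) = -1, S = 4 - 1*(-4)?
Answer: -59*√7/4 ≈ -39.025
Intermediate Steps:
W(p) = 2*p
S = 8 (S = 4 + 4 = 8)
H(K, q) = 1 (H(K, q) = (¼)*4 = 1)
g = ¼ (g = -(-1)/(4*1) = -(-1)/4 = -¼*(-1) = ¼ ≈ 0.25000)
c(v) = √7 (c(v) = √(6 + 1) = √7)
(-15 + g)*c(W(4)) = (-15 + ¼)*√7 = -59*√7/4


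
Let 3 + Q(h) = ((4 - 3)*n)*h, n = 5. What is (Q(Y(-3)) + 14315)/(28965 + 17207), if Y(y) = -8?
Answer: 3568/11543 ≈ 0.30910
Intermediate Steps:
Q(h) = -3 + 5*h (Q(h) = -3 + ((4 - 3)*5)*h = -3 + (1*5)*h = -3 + 5*h)
(Q(Y(-3)) + 14315)/(28965 + 17207) = ((-3 + 5*(-8)) + 14315)/(28965 + 17207) = ((-3 - 40) + 14315)/46172 = (-43 + 14315)*(1/46172) = 14272*(1/46172) = 3568/11543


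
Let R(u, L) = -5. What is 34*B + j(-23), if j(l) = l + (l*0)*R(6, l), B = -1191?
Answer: -40517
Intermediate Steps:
j(l) = l (j(l) = l + (l*0)*(-5) = l + 0*(-5) = l + 0 = l)
34*B + j(-23) = 34*(-1191) - 23 = -40494 - 23 = -40517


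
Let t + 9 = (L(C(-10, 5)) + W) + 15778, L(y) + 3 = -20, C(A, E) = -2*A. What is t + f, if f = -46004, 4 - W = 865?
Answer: -31119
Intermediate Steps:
W = -861 (W = 4 - 1*865 = 4 - 865 = -861)
L(y) = -23 (L(y) = -3 - 20 = -23)
t = 14885 (t = -9 + ((-23 - 861) + 15778) = -9 + (-884 + 15778) = -9 + 14894 = 14885)
t + f = 14885 - 46004 = -31119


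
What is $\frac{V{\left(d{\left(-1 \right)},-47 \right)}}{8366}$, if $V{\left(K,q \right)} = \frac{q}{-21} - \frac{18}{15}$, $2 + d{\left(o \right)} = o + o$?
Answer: $\frac{109}{878430} \approx 0.00012408$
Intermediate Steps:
$d{\left(o \right)} = -2 + 2 o$ ($d{\left(o \right)} = -2 + \left(o + o\right) = -2 + 2 o$)
$V{\left(K,q \right)} = - \frac{6}{5} - \frac{q}{21}$ ($V{\left(K,q \right)} = q \left(- \frac{1}{21}\right) - \frac{6}{5} = - \frac{q}{21} - \frac{6}{5} = - \frac{6}{5} - \frac{q}{21}$)
$\frac{V{\left(d{\left(-1 \right)},-47 \right)}}{8366} = \frac{- \frac{6}{5} - - \frac{47}{21}}{8366} = \left(- \frac{6}{5} + \frac{47}{21}\right) \frac{1}{8366} = \frac{109}{105} \cdot \frac{1}{8366} = \frac{109}{878430}$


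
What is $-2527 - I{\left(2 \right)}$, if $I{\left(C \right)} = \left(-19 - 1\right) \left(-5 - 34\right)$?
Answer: $-3307$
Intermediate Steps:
$I{\left(C \right)} = 780$ ($I{\left(C \right)} = \left(-20\right) \left(-39\right) = 780$)
$-2527 - I{\left(2 \right)} = -2527 - 780 = -3307$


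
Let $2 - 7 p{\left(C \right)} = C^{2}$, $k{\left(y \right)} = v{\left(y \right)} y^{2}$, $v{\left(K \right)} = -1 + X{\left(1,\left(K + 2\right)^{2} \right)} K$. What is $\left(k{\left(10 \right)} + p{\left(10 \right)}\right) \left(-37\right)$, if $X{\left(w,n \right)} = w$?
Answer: $-32782$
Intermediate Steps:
$v{\left(K \right)} = -1 + K$ ($v{\left(K \right)} = -1 + 1 K = -1 + K$)
$k{\left(y \right)} = y^{2} \left(-1 + y\right)$ ($k{\left(y \right)} = \left(-1 + y\right) y^{2} = y^{2} \left(-1 + y\right)$)
$p{\left(C \right)} = \frac{2}{7} - \frac{C^{2}}{7}$
$\left(k{\left(10 \right)} + p{\left(10 \right)}\right) \left(-37\right) = \left(10^{2} \left(-1 + 10\right) + \left(\frac{2}{7} - \frac{10^{2}}{7}\right)\right) \left(-37\right) = \left(100 \cdot 9 + \left(\frac{2}{7} - \frac{100}{7}\right)\right) \left(-37\right) = \left(900 + \left(\frac{2}{7} - \frac{100}{7}\right)\right) \left(-37\right) = \left(900 - 14\right) \left(-37\right) = 886 \left(-37\right) = -32782$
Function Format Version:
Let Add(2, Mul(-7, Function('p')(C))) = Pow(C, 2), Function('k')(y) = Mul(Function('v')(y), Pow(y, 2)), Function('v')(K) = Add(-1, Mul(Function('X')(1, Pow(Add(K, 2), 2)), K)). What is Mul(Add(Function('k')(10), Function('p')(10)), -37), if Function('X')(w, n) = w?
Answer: -32782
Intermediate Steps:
Function('v')(K) = Add(-1, K) (Function('v')(K) = Add(-1, Mul(1, K)) = Add(-1, K))
Function('k')(y) = Mul(Pow(y, 2), Add(-1, y)) (Function('k')(y) = Mul(Add(-1, y), Pow(y, 2)) = Mul(Pow(y, 2), Add(-1, y)))
Function('p')(C) = Add(Rational(2, 7), Mul(Rational(-1, 7), Pow(C, 2)))
Mul(Add(Function('k')(10), Function('p')(10)), -37) = Mul(Add(Mul(Pow(10, 2), Add(-1, 10)), Add(Rational(2, 7), Mul(Rational(-1, 7), Pow(10, 2)))), -37) = Mul(Add(Mul(100, 9), Add(Rational(2, 7), Mul(Rational(-1, 7), 100))), -37) = Mul(Add(900, Add(Rational(2, 7), Rational(-100, 7))), -37) = Mul(Add(900, -14), -37) = Mul(886, -37) = -32782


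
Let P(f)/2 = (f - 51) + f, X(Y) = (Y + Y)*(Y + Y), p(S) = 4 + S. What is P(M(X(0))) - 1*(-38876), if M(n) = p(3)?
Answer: 38802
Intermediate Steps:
X(Y) = 4*Y² (X(Y) = (2*Y)*(2*Y) = 4*Y²)
M(n) = 7 (M(n) = 4 + 3 = 7)
P(f) = -102 + 4*f (P(f) = 2*((f - 51) + f) = 2*((-51 + f) + f) = 2*(-51 + 2*f) = -102 + 4*f)
P(M(X(0))) - 1*(-38876) = (-102 + 4*7) - 1*(-38876) = (-102 + 28) + 38876 = -74 + 38876 = 38802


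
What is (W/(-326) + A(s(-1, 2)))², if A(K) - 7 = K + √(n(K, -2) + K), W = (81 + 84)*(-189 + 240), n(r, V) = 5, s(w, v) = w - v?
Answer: 50778873/106276 - 7111*√2/163 ≈ 416.11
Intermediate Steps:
W = 8415 (W = 165*51 = 8415)
A(K) = 7 + K + √(5 + K) (A(K) = 7 + (K + √(5 + K)) = 7 + K + √(5 + K))
(W/(-326) + A(s(-1, 2)))² = (8415/(-326) + (7 + (-1 - 1*2) + √(5 + (-1 - 1*2))))² = (8415*(-1/326) + (7 + (-1 - 2) + √(5 + (-1 - 2))))² = (-8415/326 + (7 - 3 + √(5 - 3)))² = (-8415/326 + (7 - 3 + √2))² = (-8415/326 + (4 + √2))² = (-7111/326 + √2)²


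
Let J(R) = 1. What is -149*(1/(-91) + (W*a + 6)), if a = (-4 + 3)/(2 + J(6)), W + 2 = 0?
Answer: -270733/273 ≈ -991.70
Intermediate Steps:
W = -2 (W = -2 + 0 = -2)
a = -1/3 (a = (-4 + 3)/(2 + 1) = -1/3 ≈ -0.33333)
-149*(1/(-91) + (W*a + 6)) = -149*(1/(-91) + (-2*(-1/3) + 6)) = -149*(-1/91 + (2/3 + 6)) = -149*(-1/91 + 20/3) = -149*1817/273 = -270733/273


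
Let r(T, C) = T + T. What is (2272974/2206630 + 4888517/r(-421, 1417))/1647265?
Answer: -5392617211801/1530294738485950 ≈ -0.0035239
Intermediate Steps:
r(T, C) = 2*T
(2272974/2206630 + 4888517/r(-421, 1417))/1647265 = (2272974/2206630 + 4888517/((2*(-421))))/1647265 = (2272974*(1/2206630) + 4888517/(-842))*(1/1647265) = (1136487/1103315 + 4888517*(-1/842))*(1/1647265) = (1136487/1103315 - 4888517/842)*(1/1647265) = -5392617211801/928991230*1/1647265 = -5392617211801/1530294738485950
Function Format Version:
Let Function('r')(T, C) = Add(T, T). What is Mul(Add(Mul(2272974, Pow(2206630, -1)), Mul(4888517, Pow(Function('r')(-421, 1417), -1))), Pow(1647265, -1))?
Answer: Rational(-5392617211801, 1530294738485950) ≈ -0.0035239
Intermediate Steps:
Function('r')(T, C) = Mul(2, T)
Mul(Add(Mul(2272974, Pow(2206630, -1)), Mul(4888517, Pow(Function('r')(-421, 1417), -1))), Pow(1647265, -1)) = Mul(Add(Mul(2272974, Pow(2206630, -1)), Mul(4888517, Pow(Mul(2, -421), -1))), Pow(1647265, -1)) = Mul(Add(Mul(2272974, Rational(1, 2206630)), Mul(4888517, Pow(-842, -1))), Rational(1, 1647265)) = Mul(Add(Rational(1136487, 1103315), Mul(4888517, Rational(-1, 842))), Rational(1, 1647265)) = Mul(Add(Rational(1136487, 1103315), Rational(-4888517, 842)), Rational(1, 1647265)) = Mul(Rational(-5392617211801, 928991230), Rational(1, 1647265)) = Rational(-5392617211801, 1530294738485950)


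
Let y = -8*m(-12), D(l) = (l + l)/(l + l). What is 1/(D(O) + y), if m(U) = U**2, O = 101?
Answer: -1/1151 ≈ -0.00086881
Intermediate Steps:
D(l) = 1 (D(l) = (2*l)/((2*l)) = (2*l)*(1/(2*l)) = 1)
y = -1152 (y = -8*(-12)**2 = -8*144 = -1152)
1/(D(O) + y) = 1/(1 - 1152) = 1/(-1151) = -1/1151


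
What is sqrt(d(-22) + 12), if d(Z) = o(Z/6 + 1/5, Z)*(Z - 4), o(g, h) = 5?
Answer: I*sqrt(118) ≈ 10.863*I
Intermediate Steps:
d(Z) = -20 + 5*Z (d(Z) = 5*(Z - 4) = 5*(-4 + Z) = -20 + 5*Z)
sqrt(d(-22) + 12) = sqrt((-20 + 5*(-22)) + 12) = sqrt((-20 - 110) + 12) = sqrt(-130 + 12) = sqrt(-118) = I*sqrt(118)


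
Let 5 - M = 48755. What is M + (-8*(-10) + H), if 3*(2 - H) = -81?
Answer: -48641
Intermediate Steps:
M = -48750 (M = 5 - 1*48755 = 5 - 48755 = -48750)
H = 29 (H = 2 - ⅓*(-81) = 2 + 27 = 29)
M + (-8*(-10) + H) = -48750 + (-8*(-10) + 29) = -48750 + (80 + 29) = -48750 + 109 = -48641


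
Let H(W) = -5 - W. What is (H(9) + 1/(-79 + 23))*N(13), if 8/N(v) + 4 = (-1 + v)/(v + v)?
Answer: 10205/322 ≈ 31.693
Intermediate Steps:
N(v) = 8/(-4 + (-1 + v)/(2*v)) (N(v) = 8/(-4 + (-1 + v)/(v + v)) = 8/(-4 + (-1 + v)/((2*v))) = 8/(-4 + (-1 + v)*(1/(2*v))) = 8/(-4 + (-1 + v)/(2*v)))
(H(9) + 1/(-79 + 23))*N(13) = ((-5 - 1*9) + 1/(-79 + 23))*(-16*13/(1 + 7*13)) = ((-5 - 9) + 1/(-56))*(-16*13/(1 + 91)) = (-14 - 1/56)*(-16*13/92) = -(-1570)*13/(7*92) = -785/56*(-52/23) = 10205/322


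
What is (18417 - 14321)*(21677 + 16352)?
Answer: 155766784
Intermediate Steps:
(18417 - 14321)*(21677 + 16352) = 4096*38029 = 155766784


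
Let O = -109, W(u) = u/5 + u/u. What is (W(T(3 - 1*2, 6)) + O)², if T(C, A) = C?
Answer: 290521/25 ≈ 11621.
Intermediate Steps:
W(u) = 1 + u/5 (W(u) = u*(⅕) + 1 = u/5 + 1 = 1 + u/5)
(W(T(3 - 1*2, 6)) + O)² = ((1 + (3 - 1*2)/5) - 109)² = ((1 + (3 - 2)/5) - 109)² = ((1 + (⅕)*1) - 109)² = ((1 + ⅕) - 109)² = (6/5 - 109)² = (-539/5)² = 290521/25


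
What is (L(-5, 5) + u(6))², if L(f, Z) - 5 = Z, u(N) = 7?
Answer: 289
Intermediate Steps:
L(f, Z) = 5 + Z
(L(-5, 5) + u(6))² = ((5 + 5) + 7)² = (10 + 7)² = 17² = 289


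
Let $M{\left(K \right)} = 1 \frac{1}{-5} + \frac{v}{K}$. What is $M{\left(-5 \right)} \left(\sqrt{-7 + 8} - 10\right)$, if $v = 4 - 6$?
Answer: $- \frac{9}{5} \approx -1.8$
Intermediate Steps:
$v = -2$ ($v = 4 - 6 = -2$)
$M{\left(K \right)} = - \frac{1}{5} - \frac{2}{K}$ ($M{\left(K \right)} = 1 \frac{1}{-5} - \frac{2}{K} = 1 \left(- \frac{1}{5}\right) - \frac{2}{K} = - \frac{1}{5} - \frac{2}{K}$)
$M{\left(-5 \right)} \left(\sqrt{-7 + 8} - 10\right) = \frac{-10 - -5}{5 \left(-5\right)} \left(\sqrt{-7 + 8} - 10\right) = \frac{1}{5} \left(- \frac{1}{5}\right) \left(-10 + 5\right) \left(\sqrt{1} - 10\right) = \frac{1}{5} \left(- \frac{1}{5}\right) \left(-5\right) \left(1 - 10\right) = \frac{1}{5} \left(-9\right) = - \frac{9}{5}$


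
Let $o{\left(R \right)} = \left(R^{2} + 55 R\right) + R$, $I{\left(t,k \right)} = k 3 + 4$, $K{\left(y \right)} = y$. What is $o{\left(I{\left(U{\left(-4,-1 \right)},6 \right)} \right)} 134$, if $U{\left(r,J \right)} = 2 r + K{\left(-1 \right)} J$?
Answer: $229944$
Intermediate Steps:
$U{\left(r,J \right)} = - J + 2 r$ ($U{\left(r,J \right)} = 2 r - J = - J + 2 r$)
$I{\left(t,k \right)} = 4 + 3 k$ ($I{\left(t,k \right)} = 3 k + 4 = 4 + 3 k$)
$o{\left(R \right)} = R^{2} + 56 R$
$o{\left(I{\left(U{\left(-4,-1 \right)},6 \right)} \right)} 134 = \left(4 + 3 \cdot 6\right) \left(56 + \left(4 + 3 \cdot 6\right)\right) 134 = \left(4 + 18\right) \left(56 + \left(4 + 18\right)\right) 134 = 22 \left(56 + 22\right) 134 = 22 \cdot 78 \cdot 134 = 1716 \cdot 134 = 229944$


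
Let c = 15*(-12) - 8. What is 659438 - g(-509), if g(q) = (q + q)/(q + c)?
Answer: 459627268/697 ≈ 6.5944e+5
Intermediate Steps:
c = -188 (c = -180 - 8 = -188)
g(q) = 2*q/(-188 + q) (g(q) = (q + q)/(q - 188) = (2*q)/(-188 + q) = 2*q/(-188 + q))
659438 - g(-509) = 659438 - 2*(-509)/(-188 - 509) = 659438 - 2*(-509)/(-697) = 659438 - 2*(-509)*(-1)/697 = 659438 - 1*1018/697 = 659438 - 1018/697 = 459627268/697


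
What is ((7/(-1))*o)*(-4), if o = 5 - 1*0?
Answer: 140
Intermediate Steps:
o = 5 (o = 5 + 0 = 5)
((7/(-1))*o)*(-4) = ((7/(-1))*5)*(-4) = ((7*(-1))*5)*(-4) = -7*5*(-4) = -35*(-4) = 140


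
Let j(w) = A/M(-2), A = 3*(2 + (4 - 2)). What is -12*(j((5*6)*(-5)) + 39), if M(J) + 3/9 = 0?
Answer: -36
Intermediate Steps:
M(J) = -⅓ (M(J) = -⅓ + 0 = -⅓)
A = 12 (A = 3*(2 + 2) = 3*4 = 12)
j(w) = -36 (j(w) = 12/(-⅓) = 12*(-3) = -36)
-12*(j((5*6)*(-5)) + 39) = -12*(-36 + 39) = -12*3 = -36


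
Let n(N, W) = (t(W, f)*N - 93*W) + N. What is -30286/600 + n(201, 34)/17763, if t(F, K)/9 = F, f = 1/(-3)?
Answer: -83807203/1776300 ≈ -47.181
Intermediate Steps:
f = -⅓ ≈ -0.33333
t(F, K) = 9*F
n(N, W) = N - 93*W + 9*N*W (n(N, W) = ((9*W)*N - 93*W) + N = (9*N*W - 93*W) + N = (-93*W + 9*N*W) + N = N - 93*W + 9*N*W)
-30286/600 + n(201, 34)/17763 = -30286/600 + (201 - 93*34 + 9*201*34)/17763 = -30286*1/600 + (201 - 3162 + 61506)*(1/17763) = -15143/300 + 58545*(1/17763) = -15143/300 + 19515/5921 = -83807203/1776300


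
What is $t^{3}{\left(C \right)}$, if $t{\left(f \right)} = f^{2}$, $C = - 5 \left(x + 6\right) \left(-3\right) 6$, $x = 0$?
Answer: $24794911296000000$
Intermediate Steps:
$C = 540$ ($C = - 5 \left(0 + 6\right) \left(-3\right) 6 = - 5 \cdot 6 \left(-3\right) 6 = \left(-5\right) \left(-18\right) 6 = 90 \cdot 6 = 540$)
$t^{3}{\left(C \right)} = \left(540^{2}\right)^{3} = 291600^{3} = 24794911296000000$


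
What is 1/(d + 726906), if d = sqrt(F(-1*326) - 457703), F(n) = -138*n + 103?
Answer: 363453/264196372724 - I*sqrt(103153)/264196372724 ≈ 1.3757e-6 - 1.2157e-9*I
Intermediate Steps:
F(n) = 103 - 138*n
d = 2*I*sqrt(103153) (d = sqrt((103 - (-138)*326) - 457703) = sqrt((103 - 138*(-326)) - 457703) = sqrt((103 + 44988) - 457703) = sqrt(45091 - 457703) = sqrt(-412612) = 2*I*sqrt(103153) ≈ 642.35*I)
1/(d + 726906) = 1/(2*I*sqrt(103153) + 726906) = 1/(726906 + 2*I*sqrt(103153))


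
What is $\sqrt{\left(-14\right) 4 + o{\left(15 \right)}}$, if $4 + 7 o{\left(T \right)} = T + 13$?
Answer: $\frac{4 i \sqrt{161}}{7} \approx 7.2506 i$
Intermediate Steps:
$o{\left(T \right)} = \frac{9}{7} + \frac{T}{7}$ ($o{\left(T \right)} = - \frac{4}{7} + \frac{T + 13}{7} = - \frac{4}{7} + \frac{13 + T}{7} = - \frac{4}{7} + \left(\frac{13}{7} + \frac{T}{7}\right) = \frac{9}{7} + \frac{T}{7}$)
$\sqrt{\left(-14\right) 4 + o{\left(15 \right)}} = \sqrt{\left(-14\right) 4 + \left(\frac{9}{7} + \frac{1}{7} \cdot 15\right)} = \sqrt{-56 + \left(\frac{9}{7} + \frac{15}{7}\right)} = \sqrt{-56 + \frac{24}{7}} = \sqrt{- \frac{368}{7}} = \frac{4 i \sqrt{161}}{7}$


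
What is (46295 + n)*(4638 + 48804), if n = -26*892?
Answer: 1234670526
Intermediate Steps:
n = -23192
(46295 + n)*(4638 + 48804) = (46295 - 23192)*(4638 + 48804) = 23103*53442 = 1234670526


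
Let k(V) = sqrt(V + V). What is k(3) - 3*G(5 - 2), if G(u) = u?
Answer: -9 + sqrt(6) ≈ -6.5505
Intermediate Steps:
k(V) = sqrt(2)*sqrt(V) (k(V) = sqrt(2*V) = sqrt(2)*sqrt(V))
k(3) - 3*G(5 - 2) = sqrt(2)*sqrt(3) - 3*(5 - 2) = sqrt(6) - 3*3 = sqrt(6) - 9 = -9 + sqrt(6)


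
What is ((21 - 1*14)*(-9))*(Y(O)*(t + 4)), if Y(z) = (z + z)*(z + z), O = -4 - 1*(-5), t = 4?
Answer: -2016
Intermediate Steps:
O = 1 (O = -4 + 5 = 1)
Y(z) = 4*z² (Y(z) = (2*z)*(2*z) = 4*z²)
((21 - 1*14)*(-9))*(Y(O)*(t + 4)) = ((21 - 1*14)*(-9))*((4*1²)*(4 + 4)) = ((21 - 14)*(-9))*((4*1)*8) = (7*(-9))*(4*8) = -63*32 = -2016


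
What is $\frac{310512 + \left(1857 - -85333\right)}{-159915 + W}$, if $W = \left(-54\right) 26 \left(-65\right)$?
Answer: $- \frac{397702}{68655} \approx -5.7928$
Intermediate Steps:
$W = 91260$ ($W = \left(-1404\right) \left(-65\right) = 91260$)
$\frac{310512 + \left(1857 - -85333\right)}{-159915 + W} = \frac{310512 + \left(1857 - -85333\right)}{-159915 + 91260} = \frac{310512 + \left(1857 + 85333\right)}{-68655} = \left(310512 + 87190\right) \left(- \frac{1}{68655}\right) = 397702 \left(- \frac{1}{68655}\right) = - \frac{397702}{68655}$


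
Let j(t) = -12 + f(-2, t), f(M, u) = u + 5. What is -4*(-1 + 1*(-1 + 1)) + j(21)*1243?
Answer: 17406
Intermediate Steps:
f(M, u) = 5 + u
j(t) = -7 + t (j(t) = -12 + (5 + t) = -7 + t)
-4*(-1 + 1*(-1 + 1)) + j(21)*1243 = -4*(-1 + 1*(-1 + 1)) + (-7 + 21)*1243 = -4*(-1 + 1*0) + 14*1243 = -4*(-1 + 0) + 17402 = -4*(-1) + 17402 = 4 + 17402 = 17406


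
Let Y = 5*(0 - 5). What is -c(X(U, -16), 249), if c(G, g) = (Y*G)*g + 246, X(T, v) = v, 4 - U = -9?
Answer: -99846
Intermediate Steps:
Y = -25 (Y = 5*(-5) = -25)
U = 13 (U = 4 - 1*(-9) = 4 + 9 = 13)
c(G, g) = 246 - 25*G*g (c(G, g) = (-25*G)*g + 246 = -25*G*g + 246 = 246 - 25*G*g)
-c(X(U, -16), 249) = -(246 - 25*(-16)*249) = -(246 + 99600) = -1*99846 = -99846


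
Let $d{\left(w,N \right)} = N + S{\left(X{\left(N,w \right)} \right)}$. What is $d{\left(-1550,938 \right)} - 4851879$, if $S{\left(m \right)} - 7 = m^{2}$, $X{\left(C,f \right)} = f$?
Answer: $-2448434$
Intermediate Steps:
$S{\left(m \right)} = 7 + m^{2}$
$d{\left(w,N \right)} = 7 + N + w^{2}$ ($d{\left(w,N \right)} = N + \left(7 + w^{2}\right) = 7 + N + w^{2}$)
$d{\left(-1550,938 \right)} - 4851879 = \left(7 + 938 + \left(-1550\right)^{2}\right) - 4851879 = \left(7 + 938 + 2402500\right) - 4851879 = 2403445 - 4851879 = -2448434$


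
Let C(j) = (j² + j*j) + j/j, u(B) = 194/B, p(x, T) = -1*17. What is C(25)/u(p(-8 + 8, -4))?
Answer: -21267/194 ≈ -109.62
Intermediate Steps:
p(x, T) = -17
C(j) = 1 + 2*j² (C(j) = (j² + j²) + 1 = 2*j² + 1 = 1 + 2*j²)
C(25)/u(p(-8 + 8, -4)) = (1 + 2*25²)/((194/(-17))) = (1 + 2*625)/((194*(-1/17))) = (1 + 1250)/(-194/17) = 1251*(-17/194) = -21267/194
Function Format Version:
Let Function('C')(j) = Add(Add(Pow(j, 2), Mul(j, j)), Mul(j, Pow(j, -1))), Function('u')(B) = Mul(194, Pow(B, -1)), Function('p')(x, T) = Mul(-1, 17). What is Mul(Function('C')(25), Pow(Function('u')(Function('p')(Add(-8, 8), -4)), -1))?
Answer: Rational(-21267, 194) ≈ -109.62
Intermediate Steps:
Function('p')(x, T) = -17
Function('C')(j) = Add(1, Mul(2, Pow(j, 2))) (Function('C')(j) = Add(Add(Pow(j, 2), Pow(j, 2)), 1) = Add(Mul(2, Pow(j, 2)), 1) = Add(1, Mul(2, Pow(j, 2))))
Mul(Function('C')(25), Pow(Function('u')(Function('p')(Add(-8, 8), -4)), -1)) = Mul(Add(1, Mul(2, Pow(25, 2))), Pow(Mul(194, Pow(-17, -1)), -1)) = Mul(Add(1, Mul(2, 625)), Pow(Mul(194, Rational(-1, 17)), -1)) = Mul(Add(1, 1250), Pow(Rational(-194, 17), -1)) = Mul(1251, Rational(-17, 194)) = Rational(-21267, 194)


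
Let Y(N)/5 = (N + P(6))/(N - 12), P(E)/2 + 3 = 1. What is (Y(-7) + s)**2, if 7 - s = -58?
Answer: 1664100/361 ≈ 4609.7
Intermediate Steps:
s = 65 (s = 7 - 1*(-58) = 7 + 58 = 65)
P(E) = -4 (P(E) = -6 + 2*1 = -6 + 2 = -4)
Y(N) = 5*(-4 + N)/(-12 + N) (Y(N) = 5*((N - 4)/(N - 12)) = 5*((-4 + N)/(-12 + N)) = 5*(-4 + N)/(-12 + N))
(Y(-7) + s)**2 = (5*(-4 - 7)/(-12 - 7) + 65)**2 = (5*(-11)/(-19) + 65)**2 = (5*(-1/19)*(-11) + 65)**2 = (55/19 + 65)**2 = (1290/19)**2 = 1664100/361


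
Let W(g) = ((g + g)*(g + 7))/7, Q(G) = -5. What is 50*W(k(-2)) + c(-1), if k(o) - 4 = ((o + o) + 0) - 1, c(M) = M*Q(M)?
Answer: -565/7 ≈ -80.714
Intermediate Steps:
c(M) = -5*M (c(M) = M*(-5) = -5*M)
k(o) = 3 + 2*o (k(o) = 4 + (((o + o) + 0) - 1) = 4 + ((2*o + 0) - 1) = 4 + (2*o - 1) = 4 + (-1 + 2*o) = 3 + 2*o)
W(g) = 2*g*(7 + g)/7 (W(g) = ((2*g)*(7 + g))*(1/7) = (2*g*(7 + g))*(1/7) = 2*g*(7 + g)/7)
50*W(k(-2)) + c(-1) = 50*(2*(3 + 2*(-2))*(7 + (3 + 2*(-2)))/7) - 5*(-1) = 50*(2*(3 - 4)*(7 + (3 - 4))/7) + 5 = 50*((2/7)*(-1)*(7 - 1)) + 5 = 50*((2/7)*(-1)*6) + 5 = 50*(-12/7) + 5 = -600/7 + 5 = -565/7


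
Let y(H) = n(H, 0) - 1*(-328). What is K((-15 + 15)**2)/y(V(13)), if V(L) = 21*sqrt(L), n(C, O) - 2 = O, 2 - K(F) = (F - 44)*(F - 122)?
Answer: -2683/165 ≈ -16.261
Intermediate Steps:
K(F) = 2 - (-122 + F)*(-44 + F) (K(F) = 2 - (F - 44)*(F - 122) = 2 - (-44 + F)*(-122 + F) = 2 - (-122 + F)*(-44 + F))
n(C, O) = 2 + O
y(H) = 330 (y(H) = (2 + 0) - 1*(-328) = 2 + 328 = 330)
K((-15 + 15)**2)/y(V(13)) = (-5366 - ((-15 + 15)**2)**2 + 166*(-15 + 15)**2)/330 = (-5366 - (0**2)**2 + 166*0**2)*(1/330) = (-5366 - 1*0**2 + 166*0)*(1/330) = (-5366 - 1*0 + 0)*(1/330) = (-5366 + 0 + 0)*(1/330) = -5366*1/330 = -2683/165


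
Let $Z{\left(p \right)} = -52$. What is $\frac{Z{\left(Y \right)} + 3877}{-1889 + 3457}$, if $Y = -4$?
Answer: $\frac{3825}{1568} \approx 2.4394$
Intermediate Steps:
$\frac{Z{\left(Y \right)} + 3877}{-1889 + 3457} = \frac{-52 + 3877}{-1889 + 3457} = \frac{3825}{1568}$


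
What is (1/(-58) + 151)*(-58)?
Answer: -8757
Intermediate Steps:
(1/(-58) + 151)*(-58) = (-1/58 + 151)*(-58) = (8757/58)*(-58) = -8757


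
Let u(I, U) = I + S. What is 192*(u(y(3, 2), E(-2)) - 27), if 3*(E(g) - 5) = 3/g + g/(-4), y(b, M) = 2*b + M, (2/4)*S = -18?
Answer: -10560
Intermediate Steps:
S = -36 (S = 2*(-18) = -36)
y(b, M) = M + 2*b
E(g) = 5 + 1/g - g/12 (E(g) = 5 + (3/g + g/(-4))/3 = 5 + (3/g + g*(-¼))/3 = 5 + (3/g - g/4)/3 = 5 + (1/g - g/12) = 5 + 1/g - g/12)
u(I, U) = -36 + I (u(I, U) = I - 36 = -36 + I)
192*(u(y(3, 2), E(-2)) - 27) = 192*((-36 + (2 + 2*3)) - 27) = 192*((-36 + (2 + 6)) - 27) = 192*((-36 + 8) - 27) = 192*(-28 - 27) = 192*(-55) = -10560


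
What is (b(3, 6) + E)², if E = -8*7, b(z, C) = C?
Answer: 2500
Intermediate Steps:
E = -56
(b(3, 6) + E)² = (6 - 56)² = (-50)² = 2500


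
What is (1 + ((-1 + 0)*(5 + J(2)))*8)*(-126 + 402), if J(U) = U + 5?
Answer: -26220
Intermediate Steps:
J(U) = 5 + U
(1 + ((-1 + 0)*(5 + J(2)))*8)*(-126 + 402) = (1 + ((-1 + 0)*(5 + (5 + 2)))*8)*(-126 + 402) = (1 - (5 + 7)*8)*276 = (1 - 1*12*8)*276 = (1 - 12*8)*276 = (1 - 96)*276 = -95*276 = -26220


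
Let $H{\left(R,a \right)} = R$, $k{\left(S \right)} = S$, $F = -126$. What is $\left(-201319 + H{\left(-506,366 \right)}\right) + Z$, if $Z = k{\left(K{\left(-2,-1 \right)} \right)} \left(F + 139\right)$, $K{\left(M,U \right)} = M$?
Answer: $-201851$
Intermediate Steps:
$Z = -26$ ($Z = - 2 \left(-126 + 139\right) = \left(-2\right) 13 = -26$)
$\left(-201319 + H{\left(-506,366 \right)}\right) + Z = \left(-201319 - 506\right) - 26 = -201825 - 26 = -201851$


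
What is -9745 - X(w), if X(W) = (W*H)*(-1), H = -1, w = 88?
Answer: -9833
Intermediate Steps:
X(W) = W (X(W) = (W*(-1))*(-1) = -W*(-1) = W)
-9745 - X(w) = -9745 - 1*88 = -9745 - 88 = -9833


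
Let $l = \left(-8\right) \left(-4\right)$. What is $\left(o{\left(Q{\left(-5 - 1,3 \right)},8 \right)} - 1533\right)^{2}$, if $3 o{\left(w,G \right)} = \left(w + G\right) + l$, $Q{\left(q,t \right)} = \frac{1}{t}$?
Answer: $\frac{187032976}{81} \approx 2.309 \cdot 10^{6}$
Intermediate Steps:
$l = 32$
$o{\left(w,G \right)} = \frac{32}{3} + \frac{G}{3} + \frac{w}{3}$ ($o{\left(w,G \right)} = \frac{\left(w + G\right) + 32}{3} = \frac{\left(G + w\right) + 32}{3} = \frac{32 + G + w}{3} = \frac{32}{3} + \frac{G}{3} + \frac{w}{3}$)
$\left(o{\left(Q{\left(-5 - 1,3 \right)},8 \right)} - 1533\right)^{2} = \left(\left(\frac{32}{3} + \frac{1}{3} \cdot 8 + \frac{1}{3 \cdot 3}\right) - 1533\right)^{2} = \left(\left(\frac{32}{3} + \frac{8}{3} + \frac{1}{3} \cdot \frac{1}{3}\right) - 1533\right)^{2} = \left(\left(\frac{32}{3} + \frac{8}{3} + \frac{1}{9}\right) - 1533\right)^{2} = \left(\frac{121}{9} - 1533\right)^{2} = \left(- \frac{13676}{9}\right)^{2} = \frac{187032976}{81}$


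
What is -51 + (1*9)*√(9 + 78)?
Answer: -51 + 9*√87 ≈ 32.946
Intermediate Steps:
-51 + (1*9)*√(9 + 78) = -51 + 9*√87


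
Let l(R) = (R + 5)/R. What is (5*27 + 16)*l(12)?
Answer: 2567/12 ≈ 213.92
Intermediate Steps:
l(R) = (5 + R)/R
(5*27 + 16)*l(12) = (5*27 + 16)*((5 + 12)/12) = (135 + 16)*((1/12)*17) = 151*(17/12) = 2567/12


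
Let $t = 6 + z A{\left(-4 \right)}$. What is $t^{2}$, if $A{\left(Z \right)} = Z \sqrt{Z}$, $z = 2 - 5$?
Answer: $-540 + 288 i \approx -540.0 + 288.0 i$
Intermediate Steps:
$z = -3$
$A{\left(Z \right)} = Z^{\frac{3}{2}}$
$t = 6 + 24 i$ ($t = 6 - 3 \left(-4\right)^{\frac{3}{2}} = 6 - 3 \left(- 8 i\right) = 6 + 24 i \approx 6.0 + 24.0 i$)
$t^{2} = \left(6 + 24 i\right)^{2}$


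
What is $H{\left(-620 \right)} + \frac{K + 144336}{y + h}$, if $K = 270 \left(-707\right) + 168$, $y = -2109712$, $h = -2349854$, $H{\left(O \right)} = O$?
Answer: $- \frac{460814089}{743261} \approx -619.99$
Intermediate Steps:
$K = -190722$ ($K = -190890 + 168 = -190722$)
$H{\left(-620 \right)} + \frac{K + 144336}{y + h} = -620 + \frac{-190722 + 144336}{-2109712 - 2349854} = -620 - \frac{46386}{-4459566} = -620 - - \frac{7731}{743261} = -620 + \frac{7731}{743261} = - \frac{460814089}{743261}$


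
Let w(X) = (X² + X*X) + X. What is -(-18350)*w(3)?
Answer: 385350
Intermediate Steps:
w(X) = X + 2*X² (w(X) = (X² + X²) + X = 2*X² + X = X + 2*X²)
-(-18350)*w(3) = -(-18350)*3*(1 + 2*3) = -(-18350)*3*(1 + 6) = -(-18350)*3*7 = -(-18350)*21 = -1835*(-210) = 385350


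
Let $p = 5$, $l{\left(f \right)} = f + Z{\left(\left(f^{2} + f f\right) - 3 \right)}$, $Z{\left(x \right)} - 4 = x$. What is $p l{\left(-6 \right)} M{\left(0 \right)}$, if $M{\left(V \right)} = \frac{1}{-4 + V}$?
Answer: $- \frac{335}{4} \approx -83.75$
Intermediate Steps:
$Z{\left(x \right)} = 4 + x$
$l{\left(f \right)} = 1 + f + 2 f^{2}$ ($l{\left(f \right)} = f - \left(-1 - f^{2} - f f\right) = f + \left(4 + \left(\left(f^{2} + f^{2}\right) - 3\right)\right) = f + \left(4 + \left(2 f^{2} - 3\right)\right) = f + \left(4 + \left(-3 + 2 f^{2}\right)\right) = f + \left(1 + 2 f^{2}\right) = 1 + f + 2 f^{2}$)
$p l{\left(-6 \right)} M{\left(0 \right)} = \frac{5 \left(1 - 6 + 2 \left(-6\right)^{2}\right)}{-4 + 0} = \frac{5 \left(1 - 6 + 2 \cdot 36\right)}{-4} = 5 \left(1 - 6 + 72\right) \left(- \frac{1}{4}\right) = 5 \cdot 67 \left(- \frac{1}{4}\right) = 335 \left(- \frac{1}{4}\right) = - \frac{335}{4}$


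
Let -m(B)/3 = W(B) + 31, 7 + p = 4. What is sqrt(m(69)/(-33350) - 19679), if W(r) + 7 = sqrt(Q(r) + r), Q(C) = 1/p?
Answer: sqrt(-875496967052 + 1334*sqrt(618))/6670 ≈ 140.28*I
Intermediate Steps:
p = -3 (p = -7 + 4 = -3)
Q(C) = -1/3 (Q(C) = 1/(-3) = -1/3)
W(r) = -7 + sqrt(-1/3 + r)
m(B) = -72 - sqrt(-3 + 9*B) (m(B) = -3*((-7 + sqrt(-3 + 9*B)/3) + 31) = -3*(24 + sqrt(-3 + 9*B)/3) = -72 - sqrt(-3 + 9*B))
sqrt(m(69)/(-33350) - 19679) = sqrt((-72 - sqrt(-3 + 9*69))/(-33350) - 19679) = sqrt((-72 - sqrt(-3 + 621))*(-1/33350) - 19679) = sqrt((-72 - sqrt(618))*(-1/33350) - 19679) = sqrt((36/16675 + sqrt(618)/33350) - 19679) = sqrt(-328147289/16675 + sqrt(618)/33350)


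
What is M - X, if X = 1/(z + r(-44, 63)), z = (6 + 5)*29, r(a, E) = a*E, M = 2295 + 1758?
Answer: 9942010/2453 ≈ 4053.0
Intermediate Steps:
M = 4053
r(a, E) = E*a
z = 319 (z = 11*29 = 319)
X = -1/2453 (X = 1/(319 + 63*(-44)) = 1/(319 - 2772) = 1/(-2453) = -1/2453 ≈ -0.00040766)
M - X = 4053 - 1*(-1/2453) = 4053 + 1/2453 = 9942010/2453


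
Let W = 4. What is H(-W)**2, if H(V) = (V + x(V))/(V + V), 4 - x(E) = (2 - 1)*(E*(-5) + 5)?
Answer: 625/64 ≈ 9.7656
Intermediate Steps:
x(E) = -1 + 5*E (x(E) = 4 - (2 - 1)*(E*(-5) + 5) = 4 - (-5*E + 5) = 4 - (5 - 5*E) = 4 + (-5 + 5*E) = -1 + 5*E)
H(V) = (-1 + 6*V)/(2*V) (H(V) = (V + (-1 + 5*V))/(V + V) = (-1 + 6*V)/((2*V)) = (-1 + 6*V)*(1/(2*V)) = (-1 + 6*V)/(2*V))
H(-W)**2 = (3 - 1/(2*((-1*4))))**2 = (3 - 1/2/(-4))**2 = (3 - 1/2*(-1/4))**2 = (3 + 1/8)**2 = (25/8)**2 = 625/64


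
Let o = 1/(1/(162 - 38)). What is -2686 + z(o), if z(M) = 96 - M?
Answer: -2714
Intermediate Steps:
o = 124 (o = 1/(1/124) = 124)
-2686 + z(o) = -2686 + (96 - 1*124) = -2686 + (96 - 124) = -2686 - 28 = -2714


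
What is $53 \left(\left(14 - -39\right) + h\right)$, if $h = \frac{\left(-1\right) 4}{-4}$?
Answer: $2862$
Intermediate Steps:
$h = 1$ ($h = \left(-4\right) \left(- \frac{1}{4}\right) = 1$)
$53 \left(\left(14 - -39\right) + h\right) = 53 \left(\left(14 - -39\right) + 1\right) = 53 \left(\left(14 + 39\right) + 1\right) = 53 \left(53 + 1\right) = 53 \cdot 54 = 2862$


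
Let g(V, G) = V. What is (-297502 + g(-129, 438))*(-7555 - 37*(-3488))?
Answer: -36162464131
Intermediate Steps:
(-297502 + g(-129, 438))*(-7555 - 37*(-3488)) = (-297502 - 129)*(-7555 - 37*(-3488)) = -297631*(-7555 + 129056) = -297631*121501 = -36162464131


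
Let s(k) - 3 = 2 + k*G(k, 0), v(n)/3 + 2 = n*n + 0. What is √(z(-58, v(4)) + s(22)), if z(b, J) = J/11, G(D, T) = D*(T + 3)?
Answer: √176759/11 ≈ 38.221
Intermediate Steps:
G(D, T) = D*(3 + T)
v(n) = -6 + 3*n² (v(n) = -6 + 3*(n*n + 0) = -6 + 3*(n² + 0) = -6 + 3*n²)
z(b, J) = J/11 (z(b, J) = J*(1/11) = J/11)
s(k) = 5 + 3*k² (s(k) = 3 + (2 + k*(k*(3 + 0))) = 3 + (2 + k*(k*3)) = 3 + (2 + k*(3*k)) = 3 + (2 + 3*k²) = 5 + 3*k²)
√(z(-58, v(4)) + s(22)) = √((-6 + 3*4²)/11 + (5 + 3*22²)) = √((-6 + 3*16)/11 + (5 + 3*484)) = √((-6 + 48)/11 + (5 + 1452)) = √((1/11)*42 + 1457) = √(42/11 + 1457) = √(16069/11) = √176759/11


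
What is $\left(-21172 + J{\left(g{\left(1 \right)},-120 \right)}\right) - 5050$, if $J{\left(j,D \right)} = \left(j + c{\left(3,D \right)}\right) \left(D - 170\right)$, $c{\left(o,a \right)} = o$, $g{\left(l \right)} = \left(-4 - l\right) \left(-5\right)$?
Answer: $-34342$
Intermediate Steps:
$g{\left(l \right)} = 20 + 5 l$
$J{\left(j,D \right)} = \left(-170 + D\right) \left(3 + j\right)$ ($J{\left(j,D \right)} = \left(j + 3\right) \left(D - 170\right) = \left(3 + j\right) \left(-170 + D\right) = \left(-170 + D\right) \left(3 + j\right)$)
$\left(-21172 + J{\left(g{\left(1 \right)},-120 \right)}\right) - 5050 = \left(-21172 - \left(870 + 290 \left(20 + 5 \cdot 1\right)\right)\right) - 5050 = \left(-21172 - \left(870 + 290 \left(20 + 5\right)\right)\right) - 5050 = \left(-21172 - 8120\right) - 5050 = -29292 - 5050 = -34342$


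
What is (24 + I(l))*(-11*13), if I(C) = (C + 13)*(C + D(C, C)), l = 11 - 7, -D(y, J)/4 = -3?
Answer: -42328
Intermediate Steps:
D(y, J) = 12 (D(y, J) = -4*(-3) = 12)
l = 4
I(C) = (12 + C)*(13 + C) (I(C) = (C + 13)*(C + 12) = (13 + C)*(12 + C) = (12 + C)*(13 + C))
(24 + I(l))*(-11*13) = (24 + (156 + 4² + 25*4))*(-11*13) = (24 + (156 + 16 + 100))*(-143) = (24 + 272)*(-143) = 296*(-143) = -42328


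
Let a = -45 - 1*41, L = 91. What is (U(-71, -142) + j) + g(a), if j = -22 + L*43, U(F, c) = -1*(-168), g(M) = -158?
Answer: 3901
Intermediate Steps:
a = -86 (a = -45 - 41 = -86)
U(F, c) = 168
j = 3891 (j = -22 + 91*43 = -22 + 3913 = 3891)
(U(-71, -142) + j) + g(a) = (168 + 3891) - 158 = 4059 - 158 = 3901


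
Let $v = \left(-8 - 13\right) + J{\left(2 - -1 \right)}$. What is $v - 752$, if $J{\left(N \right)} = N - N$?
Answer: $-773$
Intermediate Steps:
$J{\left(N \right)} = 0$
$v = -21$ ($v = \left(-8 - 13\right) + 0 = -21 + 0 = -21$)
$v - 752 = -21 - 752 = -773$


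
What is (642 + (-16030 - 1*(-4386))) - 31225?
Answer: -42227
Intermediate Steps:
(642 + (-16030 - 1*(-4386))) - 31225 = (642 + (-16030 + 4386)) - 31225 = (642 - 11644) - 31225 = -11002 - 31225 = -42227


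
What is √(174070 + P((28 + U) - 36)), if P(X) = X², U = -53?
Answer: √177791 ≈ 421.65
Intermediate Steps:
√(174070 + P((28 + U) - 36)) = √(174070 + ((28 - 53) - 36)²) = √(174070 + (-25 - 36)²) = √(174070 + (-61)²) = √(174070 + 3721) = √177791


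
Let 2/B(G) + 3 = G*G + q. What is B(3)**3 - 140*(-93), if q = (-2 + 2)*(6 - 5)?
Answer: 351541/27 ≈ 13020.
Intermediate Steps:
q = 0 (q = 0*1 = 0)
B(G) = 2/(-3 + G**2) (B(G) = 2/(-3 + (G*G + 0)) = 2/(-3 + (G**2 + 0)) = 2/(-3 + G**2))
B(3)**3 - 140*(-93) = (2/(-3 + 3**2))**3 - 140*(-93) = (2/(-3 + 9))**3 + 13020 = (2/6)**3 + 13020 = (2*(1/6))**3 + 13020 = (1/3)**3 + 13020 = 1/27 + 13020 = 351541/27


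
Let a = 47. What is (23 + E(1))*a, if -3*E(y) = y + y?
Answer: 3149/3 ≈ 1049.7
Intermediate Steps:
E(y) = -2*y/3 (E(y) = -(y + y)/3 = -2*y/3)
(23 + E(1))*a = (23 - ⅔*1)*47 = (23 - ⅔)*47 = (67/3)*47 = 3149/3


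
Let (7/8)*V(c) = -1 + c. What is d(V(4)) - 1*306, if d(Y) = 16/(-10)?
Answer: -1538/5 ≈ -307.60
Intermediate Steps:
V(c) = -8/7 + 8*c/7 (V(c) = 8*(-1 + c)/7 = -8/7 + 8*c/7)
d(Y) = -8/5 (d(Y) = 16*(-1/10) = -8/5)
d(V(4)) - 1*306 = -8/5 - 1*306 = -8/5 - 306 = -1538/5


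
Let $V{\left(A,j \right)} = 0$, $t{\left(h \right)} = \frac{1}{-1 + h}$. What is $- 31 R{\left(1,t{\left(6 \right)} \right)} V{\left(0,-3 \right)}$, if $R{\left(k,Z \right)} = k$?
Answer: $0$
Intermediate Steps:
$- 31 R{\left(1,t{\left(6 \right)} \right)} V{\left(0,-3 \right)} = \left(-31\right) 1 \cdot 0 = \left(-31\right) 0 = 0$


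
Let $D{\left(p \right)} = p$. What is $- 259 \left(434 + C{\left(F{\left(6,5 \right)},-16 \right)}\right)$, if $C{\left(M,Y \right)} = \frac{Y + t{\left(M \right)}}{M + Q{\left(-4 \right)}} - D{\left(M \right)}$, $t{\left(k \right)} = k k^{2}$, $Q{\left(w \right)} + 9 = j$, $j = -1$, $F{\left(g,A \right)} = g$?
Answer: $-97902$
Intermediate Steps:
$Q{\left(w \right)} = -10$ ($Q{\left(w \right)} = -9 - 1 = -10$)
$t{\left(k \right)} = k^{3}$
$C{\left(M,Y \right)} = - M + \frac{Y + M^{3}}{-10 + M}$ ($C{\left(M,Y \right)} = \frac{Y + M^{3}}{M - 10} - M = \frac{Y + M^{3}}{-10 + M} - M = - M + \frac{Y + M^{3}}{-10 + M}$)
$- 259 \left(434 + C{\left(F{\left(6,5 \right)},-16 \right)}\right) = - 259 \left(434 + \frac{-16 + 6^{3} - 6^{2} + 10 \cdot 6}{-10 + 6}\right) = - 259 \left(434 + \frac{-16 + 216 - 36 + 60}{-4}\right) = - 259 \left(434 - \frac{-16 + 216 - 36 + 60}{4}\right) = - 259 \left(434 - 56\right) = \left(-259\right) 378 = -97902$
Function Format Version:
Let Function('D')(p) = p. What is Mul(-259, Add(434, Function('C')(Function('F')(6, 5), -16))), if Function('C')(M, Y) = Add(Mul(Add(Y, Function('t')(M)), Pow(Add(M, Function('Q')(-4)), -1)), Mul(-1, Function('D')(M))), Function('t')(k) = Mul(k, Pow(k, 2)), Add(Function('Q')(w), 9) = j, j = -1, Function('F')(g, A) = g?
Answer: -97902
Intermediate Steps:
Function('Q')(w) = -10 (Function('Q')(w) = Add(-9, -1) = -10)
Function('t')(k) = Pow(k, 3)
Function('C')(M, Y) = Add(Mul(-1, M), Mul(Pow(Add(-10, M), -1), Add(Y, Pow(M, 3)))) (Function('C')(M, Y) = Add(Mul(Add(Y, Pow(M, 3)), Pow(Add(M, -10), -1)), Mul(-1, M)) = Add(Mul(Add(Y, Pow(M, 3)), Pow(Add(-10, M), -1)), Mul(-1, M)) = Add(Mul(Pow(Add(-10, M), -1), Add(Y, Pow(M, 3))), Mul(-1, M)) = Add(Mul(-1, M), Mul(Pow(Add(-10, M), -1), Add(Y, Pow(M, 3)))))
Mul(-259, Add(434, Function('C')(Function('F')(6, 5), -16))) = Mul(-259, Add(434, Mul(Pow(Add(-10, 6), -1), Add(-16, Pow(6, 3), Mul(-1, Pow(6, 2)), Mul(10, 6))))) = Mul(-259, Add(434, Mul(Pow(-4, -1), Add(-16, 216, Mul(-1, 36), 60)))) = Mul(-259, Add(434, Mul(Rational(-1, 4), Add(-16, 216, -36, 60)))) = Mul(-259, Add(434, Mul(Rational(-1, 4), 224))) = Mul(-259, Add(434, -56)) = Mul(-259, 378) = -97902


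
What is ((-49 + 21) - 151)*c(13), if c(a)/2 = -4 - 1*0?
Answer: 1432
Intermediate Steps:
c(a) = -8 (c(a) = 2*(-4 - 1*0) = 2*(-4 + 0) = 2*(-4) = -8)
((-49 + 21) - 151)*c(13) = ((-49 + 21) - 151)*(-8) = (-28 - 151)*(-8) = -179*(-8) = 1432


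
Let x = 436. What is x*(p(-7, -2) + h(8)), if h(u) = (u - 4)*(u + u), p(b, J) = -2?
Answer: 27032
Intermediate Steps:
h(u) = 2*u*(-4 + u) (h(u) = (-4 + u)*(2*u) = 2*u*(-4 + u))
x*(p(-7, -2) + h(8)) = 436*(-2 + 2*8*(-4 + 8)) = 436*(-2 + 2*8*4) = 436*(-2 + 64) = 436*62 = 27032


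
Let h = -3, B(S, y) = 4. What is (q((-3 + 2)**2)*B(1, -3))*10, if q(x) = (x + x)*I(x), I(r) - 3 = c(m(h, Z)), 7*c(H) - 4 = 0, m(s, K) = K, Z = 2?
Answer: 2000/7 ≈ 285.71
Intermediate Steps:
c(H) = 4/7 (c(H) = 4/7 + (1/7)*0 = 4/7 + 0 = 4/7)
I(r) = 25/7 (I(r) = 3 + 4/7 = 25/7)
q(x) = 50*x/7 (q(x) = (x + x)*(25/7) = (2*x)*(25/7) = 50*x/7)
(q((-3 + 2)**2)*B(1, -3))*10 = ((50*(-3 + 2)**2/7)*4)*10 = (((50/7)*(-1)**2)*4)*10 = (((50/7)*1)*4)*10 = ((50/7)*4)*10 = (200/7)*10 = 2000/7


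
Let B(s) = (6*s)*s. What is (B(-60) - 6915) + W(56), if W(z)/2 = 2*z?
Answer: 14909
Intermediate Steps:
W(z) = 4*z (W(z) = 2*(2*z) = 4*z)
B(s) = 6*s**2
(B(-60) - 6915) + W(56) = (6*(-60)**2 - 6915) + 4*56 = (6*3600 - 6915) + 224 = (21600 - 6915) + 224 = 14685 + 224 = 14909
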